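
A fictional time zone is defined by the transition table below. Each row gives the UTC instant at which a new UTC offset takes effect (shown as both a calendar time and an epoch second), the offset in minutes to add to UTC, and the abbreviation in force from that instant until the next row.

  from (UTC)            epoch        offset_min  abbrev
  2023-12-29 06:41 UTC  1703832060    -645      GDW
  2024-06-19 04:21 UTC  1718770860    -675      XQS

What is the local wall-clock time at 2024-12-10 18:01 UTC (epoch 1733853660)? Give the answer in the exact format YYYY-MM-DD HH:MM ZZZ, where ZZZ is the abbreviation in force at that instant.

Query: 2024-12-10 18:01 UTC
Rule 2/2 (XQS, -11:15): 2024-06-19 04:21 UTC ≤ query < +∞
18·60 + 1 - 675 = 406 min
406 = 0·1440 + 406; 406 = 6·60 + 46 → 06:46, same day
→ 2024-12-10 06:46 XQS

2024-12-10 06:46 XQS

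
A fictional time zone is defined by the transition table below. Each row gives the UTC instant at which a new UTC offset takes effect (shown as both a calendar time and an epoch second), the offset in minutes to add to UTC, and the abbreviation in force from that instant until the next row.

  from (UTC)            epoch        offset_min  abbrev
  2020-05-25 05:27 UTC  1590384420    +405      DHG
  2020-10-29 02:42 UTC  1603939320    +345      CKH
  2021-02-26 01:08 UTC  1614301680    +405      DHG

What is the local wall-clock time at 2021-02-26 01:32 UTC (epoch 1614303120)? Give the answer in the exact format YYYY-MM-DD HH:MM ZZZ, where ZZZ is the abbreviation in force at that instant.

Query: 2021-02-26 01:32 UTC
Rule 3/3 (DHG, +06:45): 2021-02-26 01:08 UTC ≤ query < +∞
1·60 + 32 + 405 = 497 min
497 = 0·1440 + 497; 497 = 8·60 + 17 → 08:17, same day
→ 2021-02-26 08:17 DHG

2021-02-26 08:17 DHG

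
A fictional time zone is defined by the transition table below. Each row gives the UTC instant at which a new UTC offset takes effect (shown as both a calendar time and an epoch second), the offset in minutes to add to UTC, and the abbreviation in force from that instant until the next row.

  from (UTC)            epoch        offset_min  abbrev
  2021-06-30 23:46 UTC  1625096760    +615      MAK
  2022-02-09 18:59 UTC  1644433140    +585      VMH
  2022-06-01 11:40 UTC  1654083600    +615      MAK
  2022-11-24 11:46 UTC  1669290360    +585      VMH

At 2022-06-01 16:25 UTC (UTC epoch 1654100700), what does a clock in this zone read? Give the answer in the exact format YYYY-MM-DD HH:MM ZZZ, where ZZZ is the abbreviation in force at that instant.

2022-06-02 02:40 MAK

Query: 2022-06-01 16:25 UTC
Rule 3/4 (MAK, +10:15): 2022-06-01 11:40 UTC ≤ query < 2022-11-24 11:46 UTC
16·60 + 25 + 615 = 1600 min
1600 = 1·1440 + 160; 160 = 2·60 + 40 → 02:40, 2022-06-01 + 1 day = 2022-06-02
→ 2022-06-02 02:40 MAK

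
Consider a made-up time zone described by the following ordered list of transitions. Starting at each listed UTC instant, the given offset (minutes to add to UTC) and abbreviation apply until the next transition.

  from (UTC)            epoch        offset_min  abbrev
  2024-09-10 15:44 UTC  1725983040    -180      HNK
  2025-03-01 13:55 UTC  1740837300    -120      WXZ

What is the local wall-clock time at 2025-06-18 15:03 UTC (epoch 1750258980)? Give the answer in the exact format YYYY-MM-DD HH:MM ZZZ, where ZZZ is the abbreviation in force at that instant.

2025-06-18 13:03 WXZ

Query: 2025-06-18 15:03 UTC
Rule 2/2 (WXZ, -02:00): 2025-03-01 13:55 UTC ≤ query < +∞
15·60 + 3 - 120 = 783 min
783 = 0·1440 + 783; 783 = 13·60 + 3 → 13:03, same day
→ 2025-06-18 13:03 WXZ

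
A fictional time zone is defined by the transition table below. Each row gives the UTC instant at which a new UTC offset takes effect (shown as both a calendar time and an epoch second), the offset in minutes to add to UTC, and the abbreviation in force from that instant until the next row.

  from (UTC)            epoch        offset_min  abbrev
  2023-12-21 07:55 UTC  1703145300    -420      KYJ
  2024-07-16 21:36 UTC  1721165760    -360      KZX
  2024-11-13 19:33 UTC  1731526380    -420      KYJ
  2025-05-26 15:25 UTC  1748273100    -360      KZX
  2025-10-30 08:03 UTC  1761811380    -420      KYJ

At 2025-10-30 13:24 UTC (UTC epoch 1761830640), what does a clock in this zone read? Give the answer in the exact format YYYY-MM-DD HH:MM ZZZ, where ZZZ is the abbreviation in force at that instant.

2025-10-30 06:24 KYJ

Query: 2025-10-30 13:24 UTC
Rule 5/5 (KYJ, -07:00): 2025-10-30 08:03 UTC ≤ query < +∞
13·60 + 24 - 420 = 384 min
384 = 0·1440 + 384; 384 = 6·60 + 24 → 06:24, same day
→ 2025-10-30 06:24 KYJ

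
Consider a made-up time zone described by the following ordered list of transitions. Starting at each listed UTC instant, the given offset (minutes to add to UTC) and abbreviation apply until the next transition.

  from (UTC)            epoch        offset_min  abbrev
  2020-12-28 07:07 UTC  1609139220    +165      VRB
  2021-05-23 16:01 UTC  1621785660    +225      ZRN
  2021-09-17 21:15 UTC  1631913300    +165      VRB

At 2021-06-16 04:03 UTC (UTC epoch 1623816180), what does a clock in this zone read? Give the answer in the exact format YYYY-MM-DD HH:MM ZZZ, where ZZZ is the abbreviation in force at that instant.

Query: 2021-06-16 04:03 UTC
Rule 2/3 (ZRN, +03:45): 2021-05-23 16:01 UTC ≤ query < 2021-09-17 21:15 UTC
4·60 + 3 + 225 = 468 min
468 = 0·1440 + 468; 468 = 7·60 + 48 → 07:48, same day
→ 2021-06-16 07:48 ZRN

2021-06-16 07:48 ZRN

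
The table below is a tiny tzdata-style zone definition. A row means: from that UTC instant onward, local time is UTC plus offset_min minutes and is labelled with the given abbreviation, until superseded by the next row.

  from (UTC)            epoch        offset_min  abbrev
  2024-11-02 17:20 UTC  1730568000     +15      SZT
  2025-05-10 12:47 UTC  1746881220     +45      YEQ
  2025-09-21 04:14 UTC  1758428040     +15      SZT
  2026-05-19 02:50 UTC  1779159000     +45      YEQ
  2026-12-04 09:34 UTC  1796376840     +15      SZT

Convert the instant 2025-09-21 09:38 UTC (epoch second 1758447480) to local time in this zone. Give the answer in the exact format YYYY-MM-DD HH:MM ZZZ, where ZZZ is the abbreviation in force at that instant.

Query: 2025-09-21 09:38 UTC
Rule 3/5 (SZT, +00:15): 2025-09-21 04:14 UTC ≤ query < 2026-05-19 02:50 UTC
9·60 + 38 + 15 = 593 min
593 = 0·1440 + 593; 593 = 9·60 + 53 → 09:53, same day
→ 2025-09-21 09:53 SZT

2025-09-21 09:53 SZT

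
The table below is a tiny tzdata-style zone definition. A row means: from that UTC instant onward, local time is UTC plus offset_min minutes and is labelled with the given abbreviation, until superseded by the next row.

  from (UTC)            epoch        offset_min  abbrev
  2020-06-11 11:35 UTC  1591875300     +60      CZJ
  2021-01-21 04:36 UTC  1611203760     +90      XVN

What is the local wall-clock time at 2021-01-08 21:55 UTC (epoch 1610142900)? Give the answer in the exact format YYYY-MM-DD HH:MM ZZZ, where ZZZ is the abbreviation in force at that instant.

Query: 2021-01-08 21:55 UTC
Rule 1/2 (CZJ, +01:00): 2020-06-11 11:35 UTC ≤ query < 2021-01-21 04:36 UTC
21·60 + 55 + 60 = 1375 min
1375 = 0·1440 + 1375; 1375 = 22·60 + 55 → 22:55, same day
→ 2021-01-08 22:55 CZJ

2021-01-08 22:55 CZJ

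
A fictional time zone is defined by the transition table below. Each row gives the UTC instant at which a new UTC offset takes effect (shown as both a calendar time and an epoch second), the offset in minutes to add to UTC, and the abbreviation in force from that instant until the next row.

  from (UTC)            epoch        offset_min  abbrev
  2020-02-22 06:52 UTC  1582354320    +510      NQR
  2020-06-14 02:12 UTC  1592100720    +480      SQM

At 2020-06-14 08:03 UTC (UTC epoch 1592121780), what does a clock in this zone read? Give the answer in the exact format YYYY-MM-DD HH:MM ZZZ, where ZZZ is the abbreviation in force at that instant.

Query: 2020-06-14 08:03 UTC
Rule 2/2 (SQM, +08:00): 2020-06-14 02:12 UTC ≤ query < +∞
8·60 + 3 + 480 = 963 min
963 = 0·1440 + 963; 963 = 16·60 + 3 → 16:03, same day
→ 2020-06-14 16:03 SQM

2020-06-14 16:03 SQM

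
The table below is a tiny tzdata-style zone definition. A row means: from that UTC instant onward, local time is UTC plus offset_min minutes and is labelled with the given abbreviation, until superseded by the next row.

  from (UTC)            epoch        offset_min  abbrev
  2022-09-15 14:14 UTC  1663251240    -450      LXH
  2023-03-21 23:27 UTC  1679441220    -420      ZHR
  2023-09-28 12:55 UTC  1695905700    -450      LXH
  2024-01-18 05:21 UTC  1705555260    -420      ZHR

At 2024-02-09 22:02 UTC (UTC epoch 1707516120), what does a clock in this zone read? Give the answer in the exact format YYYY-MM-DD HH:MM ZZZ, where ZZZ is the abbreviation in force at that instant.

Query: 2024-02-09 22:02 UTC
Rule 4/4 (ZHR, -07:00): 2024-01-18 05:21 UTC ≤ query < +∞
22·60 + 2 - 420 = 902 min
902 = 0·1440 + 902; 902 = 15·60 + 2 → 15:02, same day
→ 2024-02-09 15:02 ZHR

2024-02-09 15:02 ZHR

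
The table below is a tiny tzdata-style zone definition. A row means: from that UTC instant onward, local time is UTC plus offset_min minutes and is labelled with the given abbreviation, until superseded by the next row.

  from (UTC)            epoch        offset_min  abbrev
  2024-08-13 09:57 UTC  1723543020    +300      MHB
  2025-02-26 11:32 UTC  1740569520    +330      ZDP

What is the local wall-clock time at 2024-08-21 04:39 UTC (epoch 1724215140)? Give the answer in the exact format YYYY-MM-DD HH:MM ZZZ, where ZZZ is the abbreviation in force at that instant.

Query: 2024-08-21 04:39 UTC
Rule 1/2 (MHB, +05:00): 2024-08-13 09:57 UTC ≤ query < 2025-02-26 11:32 UTC
4·60 + 39 + 300 = 579 min
579 = 0·1440 + 579; 579 = 9·60 + 39 → 09:39, same day
→ 2024-08-21 09:39 MHB

2024-08-21 09:39 MHB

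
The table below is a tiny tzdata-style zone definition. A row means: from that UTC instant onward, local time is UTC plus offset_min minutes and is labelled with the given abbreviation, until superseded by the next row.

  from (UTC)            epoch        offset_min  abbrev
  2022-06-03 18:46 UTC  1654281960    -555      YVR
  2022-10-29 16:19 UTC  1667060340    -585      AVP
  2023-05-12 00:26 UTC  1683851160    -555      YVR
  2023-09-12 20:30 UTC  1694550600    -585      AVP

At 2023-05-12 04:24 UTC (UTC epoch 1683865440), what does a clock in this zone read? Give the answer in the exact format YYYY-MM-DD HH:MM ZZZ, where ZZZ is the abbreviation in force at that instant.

Query: 2023-05-12 04:24 UTC
Rule 3/4 (YVR, -09:15): 2023-05-12 00:26 UTC ≤ query < 2023-09-12 20:30 UTC
4·60 + 24 - 555 = -291 min
-291 = -1·1440 + 1149; 1149 = 19·60 + 9 → 19:09, 2023-05-12 - 1 day = 2023-05-11
→ 2023-05-11 19:09 YVR

2023-05-11 19:09 YVR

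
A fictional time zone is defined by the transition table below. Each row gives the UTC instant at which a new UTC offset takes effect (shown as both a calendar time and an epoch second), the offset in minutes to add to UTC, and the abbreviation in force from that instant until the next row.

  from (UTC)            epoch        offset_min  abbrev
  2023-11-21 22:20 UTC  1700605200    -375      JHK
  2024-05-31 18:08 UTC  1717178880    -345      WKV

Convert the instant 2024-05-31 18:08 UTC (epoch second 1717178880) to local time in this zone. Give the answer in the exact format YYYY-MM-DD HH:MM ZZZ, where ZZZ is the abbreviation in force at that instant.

Query: 2024-05-31 18:08 UTC
Rule 2/2 (WKV, -05:45): 2024-05-31 18:08 UTC ≤ query < +∞
18·60 + 8 - 345 = 743 min
743 = 0·1440 + 743; 743 = 12·60 + 23 → 12:23, same day
→ 2024-05-31 12:23 WKV

2024-05-31 12:23 WKV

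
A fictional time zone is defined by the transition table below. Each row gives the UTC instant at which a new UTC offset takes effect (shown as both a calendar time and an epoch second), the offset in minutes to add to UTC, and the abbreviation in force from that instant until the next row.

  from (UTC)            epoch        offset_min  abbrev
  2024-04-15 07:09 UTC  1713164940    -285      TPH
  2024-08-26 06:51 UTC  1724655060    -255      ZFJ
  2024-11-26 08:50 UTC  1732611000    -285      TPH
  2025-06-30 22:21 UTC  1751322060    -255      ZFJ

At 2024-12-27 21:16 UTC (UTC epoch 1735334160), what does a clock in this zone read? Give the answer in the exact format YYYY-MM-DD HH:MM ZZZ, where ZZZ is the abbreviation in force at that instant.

2024-12-27 16:31 TPH

Query: 2024-12-27 21:16 UTC
Rule 3/4 (TPH, -04:45): 2024-11-26 08:50 UTC ≤ query < 2025-06-30 22:21 UTC
21·60 + 16 - 285 = 991 min
991 = 0·1440 + 991; 991 = 16·60 + 31 → 16:31, same day
→ 2024-12-27 16:31 TPH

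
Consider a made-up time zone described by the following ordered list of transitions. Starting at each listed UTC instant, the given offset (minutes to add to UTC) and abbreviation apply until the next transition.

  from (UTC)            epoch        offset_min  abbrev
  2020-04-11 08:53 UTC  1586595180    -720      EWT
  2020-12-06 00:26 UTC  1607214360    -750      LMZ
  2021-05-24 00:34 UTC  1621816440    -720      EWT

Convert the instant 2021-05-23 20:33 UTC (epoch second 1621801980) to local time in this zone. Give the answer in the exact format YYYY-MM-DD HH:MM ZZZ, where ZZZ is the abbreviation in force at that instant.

Query: 2021-05-23 20:33 UTC
Rule 2/3 (LMZ, -12:30): 2020-12-06 00:26 UTC ≤ query < 2021-05-24 00:34 UTC
20·60 + 33 - 750 = 483 min
483 = 0·1440 + 483; 483 = 8·60 + 3 → 08:03, same day
→ 2021-05-23 08:03 LMZ

2021-05-23 08:03 LMZ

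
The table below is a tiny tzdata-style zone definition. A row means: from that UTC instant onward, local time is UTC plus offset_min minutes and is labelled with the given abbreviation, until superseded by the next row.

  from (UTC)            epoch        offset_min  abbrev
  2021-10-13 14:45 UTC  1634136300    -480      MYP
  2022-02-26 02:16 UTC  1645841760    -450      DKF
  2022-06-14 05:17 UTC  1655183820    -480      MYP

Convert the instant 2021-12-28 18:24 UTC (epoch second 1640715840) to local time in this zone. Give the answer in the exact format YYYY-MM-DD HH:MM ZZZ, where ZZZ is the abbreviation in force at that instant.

Query: 2021-12-28 18:24 UTC
Rule 1/3 (MYP, -08:00): 2021-10-13 14:45 UTC ≤ query < 2022-02-26 02:16 UTC
18·60 + 24 - 480 = 624 min
624 = 0·1440 + 624; 624 = 10·60 + 24 → 10:24, same day
→ 2021-12-28 10:24 MYP

2021-12-28 10:24 MYP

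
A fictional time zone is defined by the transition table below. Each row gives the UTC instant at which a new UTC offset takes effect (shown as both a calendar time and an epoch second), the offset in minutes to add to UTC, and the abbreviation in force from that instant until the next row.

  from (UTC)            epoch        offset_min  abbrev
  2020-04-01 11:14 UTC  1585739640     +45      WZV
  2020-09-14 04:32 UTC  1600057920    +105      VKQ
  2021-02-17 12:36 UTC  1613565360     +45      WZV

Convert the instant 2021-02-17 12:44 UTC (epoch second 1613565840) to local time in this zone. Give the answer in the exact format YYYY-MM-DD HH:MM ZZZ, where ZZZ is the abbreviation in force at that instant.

2021-02-17 13:29 WZV

Query: 2021-02-17 12:44 UTC
Rule 3/3 (WZV, +00:45): 2021-02-17 12:36 UTC ≤ query < +∞
12·60 + 44 + 45 = 809 min
809 = 0·1440 + 809; 809 = 13·60 + 29 → 13:29, same day
→ 2021-02-17 13:29 WZV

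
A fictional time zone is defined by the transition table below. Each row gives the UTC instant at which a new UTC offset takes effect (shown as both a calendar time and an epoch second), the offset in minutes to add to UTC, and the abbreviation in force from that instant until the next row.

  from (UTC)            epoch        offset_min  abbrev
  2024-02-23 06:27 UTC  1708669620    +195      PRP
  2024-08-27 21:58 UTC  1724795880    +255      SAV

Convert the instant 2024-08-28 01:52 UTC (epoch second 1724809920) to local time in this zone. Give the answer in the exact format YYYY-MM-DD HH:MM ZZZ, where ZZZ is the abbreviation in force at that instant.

2024-08-28 06:07 SAV

Query: 2024-08-28 01:52 UTC
Rule 2/2 (SAV, +04:15): 2024-08-27 21:58 UTC ≤ query < +∞
1·60 + 52 + 255 = 367 min
367 = 0·1440 + 367; 367 = 6·60 + 7 → 06:07, same day
→ 2024-08-28 06:07 SAV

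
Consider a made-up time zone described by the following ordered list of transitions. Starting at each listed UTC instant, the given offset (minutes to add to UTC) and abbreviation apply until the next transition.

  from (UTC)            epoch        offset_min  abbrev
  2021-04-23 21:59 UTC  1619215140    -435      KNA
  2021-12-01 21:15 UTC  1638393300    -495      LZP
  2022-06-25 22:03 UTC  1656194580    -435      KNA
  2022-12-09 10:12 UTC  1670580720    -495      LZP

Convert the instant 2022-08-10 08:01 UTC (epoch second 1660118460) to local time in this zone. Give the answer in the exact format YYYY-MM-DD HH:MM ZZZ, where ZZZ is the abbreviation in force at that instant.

2022-08-10 00:46 KNA

Query: 2022-08-10 08:01 UTC
Rule 3/4 (KNA, -07:15): 2022-06-25 22:03 UTC ≤ query < 2022-12-09 10:12 UTC
8·60 + 1 - 435 = 46 min
46 = 0·1440 + 46; 46 = 0·60 + 46 → 00:46, same day
→ 2022-08-10 00:46 KNA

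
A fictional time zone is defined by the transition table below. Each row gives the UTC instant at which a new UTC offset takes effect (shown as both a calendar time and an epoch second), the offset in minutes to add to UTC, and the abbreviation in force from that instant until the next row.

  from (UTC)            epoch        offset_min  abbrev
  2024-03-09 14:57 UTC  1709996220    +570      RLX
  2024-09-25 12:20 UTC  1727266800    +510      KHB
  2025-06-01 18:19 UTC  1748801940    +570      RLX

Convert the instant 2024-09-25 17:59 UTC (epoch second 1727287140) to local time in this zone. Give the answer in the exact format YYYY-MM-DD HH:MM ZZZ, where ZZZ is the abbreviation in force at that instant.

Query: 2024-09-25 17:59 UTC
Rule 2/3 (KHB, +08:30): 2024-09-25 12:20 UTC ≤ query < 2025-06-01 18:19 UTC
17·60 + 59 + 510 = 1589 min
1589 = 1·1440 + 149; 149 = 2·60 + 29 → 02:29, 2024-09-25 + 1 day = 2024-09-26
→ 2024-09-26 02:29 KHB

2024-09-26 02:29 KHB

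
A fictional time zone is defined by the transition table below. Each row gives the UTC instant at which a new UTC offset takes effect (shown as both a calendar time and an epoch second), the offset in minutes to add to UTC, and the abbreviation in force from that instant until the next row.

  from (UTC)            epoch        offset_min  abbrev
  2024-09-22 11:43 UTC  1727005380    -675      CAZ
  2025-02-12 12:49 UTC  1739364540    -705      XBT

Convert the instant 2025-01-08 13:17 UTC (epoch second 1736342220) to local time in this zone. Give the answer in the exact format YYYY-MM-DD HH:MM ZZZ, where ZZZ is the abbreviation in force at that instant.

2025-01-08 02:02 CAZ

Query: 2025-01-08 13:17 UTC
Rule 1/2 (CAZ, -11:15): 2024-09-22 11:43 UTC ≤ query < 2025-02-12 12:49 UTC
13·60 + 17 - 675 = 122 min
122 = 0·1440 + 122; 122 = 2·60 + 2 → 02:02, same day
→ 2025-01-08 02:02 CAZ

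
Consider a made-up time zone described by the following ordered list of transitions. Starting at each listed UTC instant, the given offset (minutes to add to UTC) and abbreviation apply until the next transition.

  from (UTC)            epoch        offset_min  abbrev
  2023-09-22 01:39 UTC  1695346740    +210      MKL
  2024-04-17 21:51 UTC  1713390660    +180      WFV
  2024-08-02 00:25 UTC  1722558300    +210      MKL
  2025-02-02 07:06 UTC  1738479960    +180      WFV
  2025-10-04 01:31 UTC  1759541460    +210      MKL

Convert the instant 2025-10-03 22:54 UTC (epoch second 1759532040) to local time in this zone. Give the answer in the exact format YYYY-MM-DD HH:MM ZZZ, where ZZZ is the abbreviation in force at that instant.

2025-10-04 01:54 WFV

Query: 2025-10-03 22:54 UTC
Rule 4/5 (WFV, +03:00): 2025-02-02 07:06 UTC ≤ query < 2025-10-04 01:31 UTC
22·60 + 54 + 180 = 1554 min
1554 = 1·1440 + 114; 114 = 1·60 + 54 → 01:54, 2025-10-03 + 1 day = 2025-10-04
→ 2025-10-04 01:54 WFV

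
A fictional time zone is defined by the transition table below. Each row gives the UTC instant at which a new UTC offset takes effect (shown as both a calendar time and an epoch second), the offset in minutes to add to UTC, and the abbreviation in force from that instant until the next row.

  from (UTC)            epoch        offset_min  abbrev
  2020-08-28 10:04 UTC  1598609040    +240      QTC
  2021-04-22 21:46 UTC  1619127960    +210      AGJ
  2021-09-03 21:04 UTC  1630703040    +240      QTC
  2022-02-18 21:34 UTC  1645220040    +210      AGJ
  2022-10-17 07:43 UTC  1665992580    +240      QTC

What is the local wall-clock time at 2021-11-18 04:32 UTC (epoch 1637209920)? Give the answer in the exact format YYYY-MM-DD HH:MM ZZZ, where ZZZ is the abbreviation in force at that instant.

2021-11-18 08:32 QTC

Query: 2021-11-18 04:32 UTC
Rule 3/5 (QTC, +04:00): 2021-09-03 21:04 UTC ≤ query < 2022-02-18 21:34 UTC
4·60 + 32 + 240 = 512 min
512 = 0·1440 + 512; 512 = 8·60 + 32 → 08:32, same day
→ 2021-11-18 08:32 QTC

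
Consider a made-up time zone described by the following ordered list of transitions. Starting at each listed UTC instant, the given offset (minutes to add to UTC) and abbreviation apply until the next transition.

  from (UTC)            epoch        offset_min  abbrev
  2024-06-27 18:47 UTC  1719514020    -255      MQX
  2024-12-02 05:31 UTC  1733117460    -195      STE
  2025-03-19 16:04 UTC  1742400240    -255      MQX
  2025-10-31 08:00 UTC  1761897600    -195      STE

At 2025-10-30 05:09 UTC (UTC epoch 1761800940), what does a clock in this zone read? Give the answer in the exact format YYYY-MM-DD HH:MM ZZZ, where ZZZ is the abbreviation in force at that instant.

2025-10-30 00:54 MQX

Query: 2025-10-30 05:09 UTC
Rule 3/4 (MQX, -04:15): 2025-03-19 16:04 UTC ≤ query < 2025-10-31 08:00 UTC
5·60 + 9 - 255 = 54 min
54 = 0·1440 + 54; 54 = 0·60 + 54 → 00:54, same day
→ 2025-10-30 00:54 MQX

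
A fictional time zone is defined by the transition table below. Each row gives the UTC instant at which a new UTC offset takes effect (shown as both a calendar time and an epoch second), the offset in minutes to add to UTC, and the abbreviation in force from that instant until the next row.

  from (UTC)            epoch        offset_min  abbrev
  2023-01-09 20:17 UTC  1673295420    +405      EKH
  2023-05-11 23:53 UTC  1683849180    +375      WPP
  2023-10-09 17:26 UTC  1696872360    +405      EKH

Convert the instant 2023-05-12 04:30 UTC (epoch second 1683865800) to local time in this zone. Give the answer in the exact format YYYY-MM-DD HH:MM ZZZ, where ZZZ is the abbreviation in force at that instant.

Query: 2023-05-12 04:30 UTC
Rule 2/3 (WPP, +06:15): 2023-05-11 23:53 UTC ≤ query < 2023-10-09 17:26 UTC
4·60 + 30 + 375 = 645 min
645 = 0·1440 + 645; 645 = 10·60 + 45 → 10:45, same day
→ 2023-05-12 10:45 WPP

2023-05-12 10:45 WPP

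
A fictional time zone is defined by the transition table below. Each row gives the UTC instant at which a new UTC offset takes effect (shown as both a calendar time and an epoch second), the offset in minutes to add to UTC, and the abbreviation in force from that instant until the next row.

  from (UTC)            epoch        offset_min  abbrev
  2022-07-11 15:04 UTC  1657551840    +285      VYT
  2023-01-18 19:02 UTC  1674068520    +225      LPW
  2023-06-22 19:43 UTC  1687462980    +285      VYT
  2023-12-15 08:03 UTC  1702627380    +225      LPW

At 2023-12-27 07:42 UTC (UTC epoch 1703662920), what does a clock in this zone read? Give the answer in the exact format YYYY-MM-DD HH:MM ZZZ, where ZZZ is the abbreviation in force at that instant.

Query: 2023-12-27 07:42 UTC
Rule 4/4 (LPW, +03:45): 2023-12-15 08:03 UTC ≤ query < +∞
7·60 + 42 + 225 = 687 min
687 = 0·1440 + 687; 687 = 11·60 + 27 → 11:27, same day
→ 2023-12-27 11:27 LPW

2023-12-27 11:27 LPW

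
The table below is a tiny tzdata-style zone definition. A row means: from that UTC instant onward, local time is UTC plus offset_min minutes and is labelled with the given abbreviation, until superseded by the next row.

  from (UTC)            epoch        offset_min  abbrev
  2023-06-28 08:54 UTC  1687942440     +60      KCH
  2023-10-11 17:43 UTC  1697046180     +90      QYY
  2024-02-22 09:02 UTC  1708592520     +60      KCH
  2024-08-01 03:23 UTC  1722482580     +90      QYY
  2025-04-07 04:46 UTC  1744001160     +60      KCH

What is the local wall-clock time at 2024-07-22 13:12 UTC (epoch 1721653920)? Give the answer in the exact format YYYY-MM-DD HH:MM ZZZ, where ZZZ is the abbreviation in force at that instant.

Query: 2024-07-22 13:12 UTC
Rule 3/5 (KCH, +01:00): 2024-02-22 09:02 UTC ≤ query < 2024-08-01 03:23 UTC
13·60 + 12 + 60 = 852 min
852 = 0·1440 + 852; 852 = 14·60 + 12 → 14:12, same day
→ 2024-07-22 14:12 KCH

2024-07-22 14:12 KCH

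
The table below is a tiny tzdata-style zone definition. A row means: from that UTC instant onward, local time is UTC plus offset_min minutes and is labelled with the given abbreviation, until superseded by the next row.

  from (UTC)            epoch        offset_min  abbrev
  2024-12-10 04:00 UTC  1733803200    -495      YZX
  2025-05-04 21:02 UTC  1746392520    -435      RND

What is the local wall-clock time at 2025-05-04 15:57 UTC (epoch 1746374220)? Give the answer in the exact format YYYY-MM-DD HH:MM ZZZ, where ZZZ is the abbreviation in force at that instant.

2025-05-04 07:42 YZX

Query: 2025-05-04 15:57 UTC
Rule 1/2 (YZX, -08:15): 2024-12-10 04:00 UTC ≤ query < 2025-05-04 21:02 UTC
15·60 + 57 - 495 = 462 min
462 = 0·1440 + 462; 462 = 7·60 + 42 → 07:42, same day
→ 2025-05-04 07:42 YZX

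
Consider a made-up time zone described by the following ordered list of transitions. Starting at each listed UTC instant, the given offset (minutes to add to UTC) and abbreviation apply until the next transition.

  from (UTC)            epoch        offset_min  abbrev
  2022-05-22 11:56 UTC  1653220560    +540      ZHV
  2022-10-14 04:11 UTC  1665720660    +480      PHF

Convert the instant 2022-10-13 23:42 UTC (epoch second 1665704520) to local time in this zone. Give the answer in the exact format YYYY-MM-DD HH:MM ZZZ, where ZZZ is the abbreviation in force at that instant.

2022-10-14 08:42 ZHV

Query: 2022-10-13 23:42 UTC
Rule 1/2 (ZHV, +09:00): 2022-05-22 11:56 UTC ≤ query < 2022-10-14 04:11 UTC
23·60 + 42 + 540 = 1962 min
1962 = 1·1440 + 522; 522 = 8·60 + 42 → 08:42, 2022-10-13 + 1 day = 2022-10-14
→ 2022-10-14 08:42 ZHV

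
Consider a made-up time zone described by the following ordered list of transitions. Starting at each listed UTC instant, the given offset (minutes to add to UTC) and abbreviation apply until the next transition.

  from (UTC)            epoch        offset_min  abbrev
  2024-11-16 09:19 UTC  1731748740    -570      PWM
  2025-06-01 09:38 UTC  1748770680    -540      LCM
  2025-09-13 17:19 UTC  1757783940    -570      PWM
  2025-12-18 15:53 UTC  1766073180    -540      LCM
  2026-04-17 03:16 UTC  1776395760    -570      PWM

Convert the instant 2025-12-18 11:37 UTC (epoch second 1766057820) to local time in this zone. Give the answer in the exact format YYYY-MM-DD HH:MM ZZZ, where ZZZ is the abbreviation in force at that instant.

2025-12-18 02:07 PWM

Query: 2025-12-18 11:37 UTC
Rule 3/5 (PWM, -09:30): 2025-09-13 17:19 UTC ≤ query < 2025-12-18 15:53 UTC
11·60 + 37 - 570 = 127 min
127 = 0·1440 + 127; 127 = 2·60 + 7 → 02:07, same day
→ 2025-12-18 02:07 PWM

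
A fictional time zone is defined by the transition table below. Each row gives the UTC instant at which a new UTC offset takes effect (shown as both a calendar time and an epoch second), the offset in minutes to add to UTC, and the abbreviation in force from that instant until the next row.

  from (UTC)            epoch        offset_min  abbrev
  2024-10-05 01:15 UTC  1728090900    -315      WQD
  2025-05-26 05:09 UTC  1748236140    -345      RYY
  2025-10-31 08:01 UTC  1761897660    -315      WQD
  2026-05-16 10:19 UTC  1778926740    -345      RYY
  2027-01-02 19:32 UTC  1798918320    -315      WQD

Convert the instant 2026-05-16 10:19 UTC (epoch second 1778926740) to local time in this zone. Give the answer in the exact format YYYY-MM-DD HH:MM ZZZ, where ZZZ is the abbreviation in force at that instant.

2026-05-16 04:34 RYY

Query: 2026-05-16 10:19 UTC
Rule 4/5 (RYY, -05:45): 2026-05-16 10:19 UTC ≤ query < 2027-01-02 19:32 UTC
10·60 + 19 - 345 = 274 min
274 = 0·1440 + 274; 274 = 4·60 + 34 → 04:34, same day
→ 2026-05-16 04:34 RYY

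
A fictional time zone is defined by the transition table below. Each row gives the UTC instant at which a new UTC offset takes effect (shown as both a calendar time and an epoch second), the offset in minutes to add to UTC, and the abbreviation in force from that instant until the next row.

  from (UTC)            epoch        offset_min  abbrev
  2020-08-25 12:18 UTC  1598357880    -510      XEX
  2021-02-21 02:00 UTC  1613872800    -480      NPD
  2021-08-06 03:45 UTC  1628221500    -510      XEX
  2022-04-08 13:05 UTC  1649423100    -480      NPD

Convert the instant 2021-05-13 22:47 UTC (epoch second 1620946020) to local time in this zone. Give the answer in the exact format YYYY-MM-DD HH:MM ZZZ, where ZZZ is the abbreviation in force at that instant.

2021-05-13 14:47 NPD

Query: 2021-05-13 22:47 UTC
Rule 2/4 (NPD, -08:00): 2021-02-21 02:00 UTC ≤ query < 2021-08-06 03:45 UTC
22·60 + 47 - 480 = 887 min
887 = 0·1440 + 887; 887 = 14·60 + 47 → 14:47, same day
→ 2021-05-13 14:47 NPD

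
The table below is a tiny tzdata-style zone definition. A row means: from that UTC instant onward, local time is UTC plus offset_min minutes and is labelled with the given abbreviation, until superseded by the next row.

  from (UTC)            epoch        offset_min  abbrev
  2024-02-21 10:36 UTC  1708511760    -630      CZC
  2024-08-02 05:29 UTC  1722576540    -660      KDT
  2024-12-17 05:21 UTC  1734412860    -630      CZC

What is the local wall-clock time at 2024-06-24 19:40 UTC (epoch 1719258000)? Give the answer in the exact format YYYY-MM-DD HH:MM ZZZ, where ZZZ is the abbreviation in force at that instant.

2024-06-24 09:10 CZC

Query: 2024-06-24 19:40 UTC
Rule 1/3 (CZC, -10:30): 2024-02-21 10:36 UTC ≤ query < 2024-08-02 05:29 UTC
19·60 + 40 - 630 = 550 min
550 = 0·1440 + 550; 550 = 9·60 + 10 → 09:10, same day
→ 2024-06-24 09:10 CZC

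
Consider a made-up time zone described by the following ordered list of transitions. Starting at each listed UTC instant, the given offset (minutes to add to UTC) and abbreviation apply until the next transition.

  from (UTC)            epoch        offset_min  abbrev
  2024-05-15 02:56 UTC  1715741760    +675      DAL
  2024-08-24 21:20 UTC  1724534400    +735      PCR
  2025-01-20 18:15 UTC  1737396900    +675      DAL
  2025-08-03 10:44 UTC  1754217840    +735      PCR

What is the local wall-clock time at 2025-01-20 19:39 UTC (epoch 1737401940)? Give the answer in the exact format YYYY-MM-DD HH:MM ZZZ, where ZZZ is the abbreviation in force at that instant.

2025-01-21 06:54 DAL

Query: 2025-01-20 19:39 UTC
Rule 3/4 (DAL, +11:15): 2025-01-20 18:15 UTC ≤ query < 2025-08-03 10:44 UTC
19·60 + 39 + 675 = 1854 min
1854 = 1·1440 + 414; 414 = 6·60 + 54 → 06:54, 2025-01-20 + 1 day = 2025-01-21
→ 2025-01-21 06:54 DAL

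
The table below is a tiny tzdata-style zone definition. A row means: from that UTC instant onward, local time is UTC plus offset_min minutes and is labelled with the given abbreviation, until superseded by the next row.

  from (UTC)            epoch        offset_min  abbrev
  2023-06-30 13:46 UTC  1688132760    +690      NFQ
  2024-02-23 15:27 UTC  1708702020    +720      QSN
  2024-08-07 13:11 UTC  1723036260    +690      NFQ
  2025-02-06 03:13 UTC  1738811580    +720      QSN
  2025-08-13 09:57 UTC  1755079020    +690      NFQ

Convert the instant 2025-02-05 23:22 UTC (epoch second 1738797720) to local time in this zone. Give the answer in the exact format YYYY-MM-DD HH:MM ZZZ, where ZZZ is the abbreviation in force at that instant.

2025-02-06 10:52 NFQ

Query: 2025-02-05 23:22 UTC
Rule 3/5 (NFQ, +11:30): 2024-08-07 13:11 UTC ≤ query < 2025-02-06 03:13 UTC
23·60 + 22 + 690 = 2092 min
2092 = 1·1440 + 652; 652 = 10·60 + 52 → 10:52, 2025-02-05 + 1 day = 2025-02-06
→ 2025-02-06 10:52 NFQ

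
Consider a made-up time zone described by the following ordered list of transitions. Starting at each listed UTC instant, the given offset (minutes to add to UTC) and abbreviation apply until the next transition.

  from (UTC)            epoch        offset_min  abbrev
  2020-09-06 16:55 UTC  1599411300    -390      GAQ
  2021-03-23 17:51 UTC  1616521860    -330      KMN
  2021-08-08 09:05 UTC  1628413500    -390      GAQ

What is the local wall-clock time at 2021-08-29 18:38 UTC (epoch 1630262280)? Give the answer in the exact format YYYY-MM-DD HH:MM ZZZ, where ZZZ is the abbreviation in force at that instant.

Query: 2021-08-29 18:38 UTC
Rule 3/3 (GAQ, -06:30): 2021-08-08 09:05 UTC ≤ query < +∞
18·60 + 38 - 390 = 728 min
728 = 0·1440 + 728; 728 = 12·60 + 8 → 12:08, same day
→ 2021-08-29 12:08 GAQ

2021-08-29 12:08 GAQ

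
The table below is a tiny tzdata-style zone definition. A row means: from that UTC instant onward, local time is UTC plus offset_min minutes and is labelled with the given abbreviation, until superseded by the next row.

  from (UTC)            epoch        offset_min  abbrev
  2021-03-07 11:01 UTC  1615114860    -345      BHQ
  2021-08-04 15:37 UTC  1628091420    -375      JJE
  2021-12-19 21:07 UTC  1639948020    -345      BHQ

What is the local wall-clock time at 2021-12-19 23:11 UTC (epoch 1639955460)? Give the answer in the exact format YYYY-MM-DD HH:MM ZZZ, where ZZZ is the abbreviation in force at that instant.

Query: 2021-12-19 23:11 UTC
Rule 3/3 (BHQ, -05:45): 2021-12-19 21:07 UTC ≤ query < +∞
23·60 + 11 - 345 = 1046 min
1046 = 0·1440 + 1046; 1046 = 17·60 + 26 → 17:26, same day
→ 2021-12-19 17:26 BHQ

2021-12-19 17:26 BHQ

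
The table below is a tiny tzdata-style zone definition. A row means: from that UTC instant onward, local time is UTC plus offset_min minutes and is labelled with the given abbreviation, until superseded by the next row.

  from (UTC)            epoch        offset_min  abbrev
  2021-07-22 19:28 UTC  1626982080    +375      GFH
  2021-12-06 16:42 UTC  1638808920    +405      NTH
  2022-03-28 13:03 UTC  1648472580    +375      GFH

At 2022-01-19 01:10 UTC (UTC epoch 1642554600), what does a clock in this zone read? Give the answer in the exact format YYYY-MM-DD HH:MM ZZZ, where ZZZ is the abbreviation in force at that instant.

Query: 2022-01-19 01:10 UTC
Rule 2/3 (NTH, +06:45): 2021-12-06 16:42 UTC ≤ query < 2022-03-28 13:03 UTC
1·60 + 10 + 405 = 475 min
475 = 0·1440 + 475; 475 = 7·60 + 55 → 07:55, same day
→ 2022-01-19 07:55 NTH

2022-01-19 07:55 NTH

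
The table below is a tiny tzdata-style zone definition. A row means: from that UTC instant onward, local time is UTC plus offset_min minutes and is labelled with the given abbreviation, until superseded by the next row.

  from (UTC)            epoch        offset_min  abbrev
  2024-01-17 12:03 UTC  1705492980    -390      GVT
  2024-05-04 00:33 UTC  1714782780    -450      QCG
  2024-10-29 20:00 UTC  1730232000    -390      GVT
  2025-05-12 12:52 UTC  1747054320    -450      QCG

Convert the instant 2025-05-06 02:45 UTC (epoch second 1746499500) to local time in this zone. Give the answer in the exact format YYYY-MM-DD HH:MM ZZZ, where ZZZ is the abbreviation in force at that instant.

2025-05-05 20:15 GVT

Query: 2025-05-06 02:45 UTC
Rule 3/4 (GVT, -06:30): 2024-10-29 20:00 UTC ≤ query < 2025-05-12 12:52 UTC
2·60 + 45 - 390 = -225 min
-225 = -1·1440 + 1215; 1215 = 20·60 + 15 → 20:15, 2025-05-06 - 1 day = 2025-05-05
→ 2025-05-05 20:15 GVT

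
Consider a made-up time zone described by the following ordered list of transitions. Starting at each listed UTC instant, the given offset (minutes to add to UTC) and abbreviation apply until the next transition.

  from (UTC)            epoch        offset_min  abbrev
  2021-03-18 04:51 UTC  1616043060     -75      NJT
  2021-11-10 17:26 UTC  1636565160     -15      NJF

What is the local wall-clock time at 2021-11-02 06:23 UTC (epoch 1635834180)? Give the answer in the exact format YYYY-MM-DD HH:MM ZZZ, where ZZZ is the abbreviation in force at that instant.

Query: 2021-11-02 06:23 UTC
Rule 1/2 (NJT, -01:15): 2021-03-18 04:51 UTC ≤ query < 2021-11-10 17:26 UTC
6·60 + 23 - 75 = 308 min
308 = 0·1440 + 308; 308 = 5·60 + 8 → 05:08, same day
→ 2021-11-02 05:08 NJT

2021-11-02 05:08 NJT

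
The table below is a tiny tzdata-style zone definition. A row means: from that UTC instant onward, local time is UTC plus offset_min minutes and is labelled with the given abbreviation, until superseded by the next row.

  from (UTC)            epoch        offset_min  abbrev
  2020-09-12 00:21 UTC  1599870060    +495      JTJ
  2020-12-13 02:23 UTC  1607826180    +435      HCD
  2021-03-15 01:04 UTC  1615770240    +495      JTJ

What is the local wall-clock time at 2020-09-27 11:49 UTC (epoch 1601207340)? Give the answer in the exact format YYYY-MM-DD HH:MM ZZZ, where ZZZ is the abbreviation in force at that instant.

Query: 2020-09-27 11:49 UTC
Rule 1/3 (JTJ, +08:15): 2020-09-12 00:21 UTC ≤ query < 2020-12-13 02:23 UTC
11·60 + 49 + 495 = 1204 min
1204 = 0·1440 + 1204; 1204 = 20·60 + 4 → 20:04, same day
→ 2020-09-27 20:04 JTJ

2020-09-27 20:04 JTJ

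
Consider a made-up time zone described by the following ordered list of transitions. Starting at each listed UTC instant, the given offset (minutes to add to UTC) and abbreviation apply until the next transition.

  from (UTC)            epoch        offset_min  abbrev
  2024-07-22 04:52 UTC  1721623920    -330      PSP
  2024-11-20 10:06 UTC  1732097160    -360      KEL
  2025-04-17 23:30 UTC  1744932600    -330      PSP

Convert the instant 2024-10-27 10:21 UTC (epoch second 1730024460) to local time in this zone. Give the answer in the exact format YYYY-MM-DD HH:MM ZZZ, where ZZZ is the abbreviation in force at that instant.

Query: 2024-10-27 10:21 UTC
Rule 1/3 (PSP, -05:30): 2024-07-22 04:52 UTC ≤ query < 2024-11-20 10:06 UTC
10·60 + 21 - 330 = 291 min
291 = 0·1440 + 291; 291 = 4·60 + 51 → 04:51, same day
→ 2024-10-27 04:51 PSP

2024-10-27 04:51 PSP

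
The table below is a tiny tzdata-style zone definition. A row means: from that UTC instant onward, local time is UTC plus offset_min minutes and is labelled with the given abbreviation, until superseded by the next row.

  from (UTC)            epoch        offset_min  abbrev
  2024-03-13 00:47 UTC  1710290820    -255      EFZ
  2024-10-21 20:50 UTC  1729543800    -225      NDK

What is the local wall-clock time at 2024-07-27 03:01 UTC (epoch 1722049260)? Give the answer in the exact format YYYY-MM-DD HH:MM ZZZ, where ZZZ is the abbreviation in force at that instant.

2024-07-26 22:46 EFZ

Query: 2024-07-27 03:01 UTC
Rule 1/2 (EFZ, -04:15): 2024-03-13 00:47 UTC ≤ query < 2024-10-21 20:50 UTC
3·60 + 1 - 255 = -74 min
-74 = -1·1440 + 1366; 1366 = 22·60 + 46 → 22:46, 2024-07-27 - 1 day = 2024-07-26
→ 2024-07-26 22:46 EFZ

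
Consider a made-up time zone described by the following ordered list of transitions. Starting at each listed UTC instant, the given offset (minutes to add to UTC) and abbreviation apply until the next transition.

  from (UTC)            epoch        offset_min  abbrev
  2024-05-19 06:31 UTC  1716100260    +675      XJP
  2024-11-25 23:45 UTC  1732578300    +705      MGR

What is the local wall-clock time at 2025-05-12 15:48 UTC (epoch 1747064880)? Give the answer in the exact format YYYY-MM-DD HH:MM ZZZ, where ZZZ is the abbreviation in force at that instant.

2025-05-13 03:33 MGR

Query: 2025-05-12 15:48 UTC
Rule 2/2 (MGR, +11:45): 2024-11-25 23:45 UTC ≤ query < +∞
15·60 + 48 + 705 = 1653 min
1653 = 1·1440 + 213; 213 = 3·60 + 33 → 03:33, 2025-05-12 + 1 day = 2025-05-13
→ 2025-05-13 03:33 MGR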